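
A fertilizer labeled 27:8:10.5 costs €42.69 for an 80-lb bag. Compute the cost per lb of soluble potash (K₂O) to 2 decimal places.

K₂O in bag = 80 × 10.5% = 8.4 lb.
Cost per lb K₂O = €42.69 / 8.4 = €5.0821.

€5.08 per lb K₂O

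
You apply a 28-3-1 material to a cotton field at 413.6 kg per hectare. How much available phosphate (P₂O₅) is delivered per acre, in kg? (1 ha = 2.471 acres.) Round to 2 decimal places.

5.02 kg P₂O₅ per acre

P₂O₅ per hectare = 413.6 × 3% = 12.408 kg.
Convert to per acre: 12.408 × 0.404694 = 5.02145 kg.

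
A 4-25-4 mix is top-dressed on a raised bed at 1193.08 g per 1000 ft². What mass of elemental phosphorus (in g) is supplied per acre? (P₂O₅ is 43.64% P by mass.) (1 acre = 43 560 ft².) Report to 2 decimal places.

P₂O₅ per 1000 ft² = 1193.08 × 25% = 298.27 g.
Elemental P = 298.27 × 0.4364 = 130.165 g per 1000 ft².
Convert to per acre: 130.165 × 43.56 = 5669.989 g.

5669.99 g P per acre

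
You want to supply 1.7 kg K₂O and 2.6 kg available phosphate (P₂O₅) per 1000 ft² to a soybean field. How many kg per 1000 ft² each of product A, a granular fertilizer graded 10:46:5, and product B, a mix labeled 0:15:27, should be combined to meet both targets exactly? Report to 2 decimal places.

3.83 kg product A, 5.59 kg product B

Per-1000 ft² balance (a = product A, b = product B):
K₂O: 0.05·a + 0.27·b = 1.7
P₂O₅: 0.46·a + 0.15·b = 2.6
Eliminate b: (row1) − 0.27/0.15·(row2) → -0.778·a = -2.98, so a = 3.83033.
Then b = (2.6 − 0.46·3.83033) / 0.15 = 5.58698.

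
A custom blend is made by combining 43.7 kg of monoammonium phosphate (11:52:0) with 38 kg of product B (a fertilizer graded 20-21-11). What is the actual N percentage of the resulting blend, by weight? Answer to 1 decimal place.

15.2% N

Total mass = 43.7 + 38 = 81.7 kg.
N mass = 11%×43.7 + 20%×38 = 12.407 kg.
% N = 12.407 / 81.7 = 15.186%.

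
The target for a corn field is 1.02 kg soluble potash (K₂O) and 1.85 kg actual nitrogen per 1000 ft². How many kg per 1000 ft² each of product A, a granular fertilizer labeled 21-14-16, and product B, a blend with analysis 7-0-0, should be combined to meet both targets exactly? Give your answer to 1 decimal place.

6.4 kg product A, 7.3 kg product B

Per-1000 ft² balance (a = product A, b = product B):
K₂O: 0.16·a + 0·b = 1.02
N: 0.21·a + 0.07·b = 1.85
Eliminate a: (row1) − 0.16/0.21·(row2) → -0.0533333·b = -0.389524, so b = 7.30357.
Back-substitute: a = (1.02 − 0·7.30357) / 0.16 = 6.375.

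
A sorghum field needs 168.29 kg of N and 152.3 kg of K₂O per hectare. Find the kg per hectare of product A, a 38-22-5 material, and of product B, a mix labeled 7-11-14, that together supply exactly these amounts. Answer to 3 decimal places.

Let a = kg of product A, b = kg of product B (per hectare).
N: 0.38·a + 0.07·b = 168.29
K₂O: 0.05·a + 0.14·b = 152.3
From row1: a = (168.29 − 0.07·b) / 0.38.
Into row2: 0.05·(168.29 − 0.07·b)/0.38 + 0.14·b = 152.3 → b = 995.16097, a = 259.5493.

259.549 kg product A, 995.161 kg product B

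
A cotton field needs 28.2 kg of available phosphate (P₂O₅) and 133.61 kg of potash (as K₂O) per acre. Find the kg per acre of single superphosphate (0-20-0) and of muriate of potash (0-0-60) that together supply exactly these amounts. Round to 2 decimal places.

With a, b = kg per acre of single superphosphate and muriate of potash:
P₂O₅: 0.2·a + 0·b = 28.2
K₂O: 0·a + 0.6·b = 133.61
Solving simultaneously: a = 141, b = 222.683.

141.00 kg single superphosphate, 222.68 kg muriate of potash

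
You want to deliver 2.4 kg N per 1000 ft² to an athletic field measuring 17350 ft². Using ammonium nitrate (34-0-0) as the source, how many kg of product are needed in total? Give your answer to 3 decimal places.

Product per 1000 ft² = 2.4 / 34% = 7.05882 kg.
Total product = 7.05882 × 17350 / 1000 = 122.4706 kg.

122.471 kg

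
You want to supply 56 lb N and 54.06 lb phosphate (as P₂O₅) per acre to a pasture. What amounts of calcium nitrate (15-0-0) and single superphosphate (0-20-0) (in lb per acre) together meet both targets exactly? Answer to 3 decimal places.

373.333 lb calcium nitrate, 270.300 lb single superphosphate

With a, b = lb per acre of calcium nitrate and single superphosphate:
N: 0.15·a + 0·b = 56
P₂O₅: 0·a + 0.2·b = 54.06
Solving simultaneously: a = 373.3333, b = 270.3.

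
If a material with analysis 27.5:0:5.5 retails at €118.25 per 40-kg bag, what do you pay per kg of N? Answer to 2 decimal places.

N in bag = 40 × 27.5% = 11 kg.
Cost per kg N = €118.25 / 11 = €10.7500.

€10.75 per kg N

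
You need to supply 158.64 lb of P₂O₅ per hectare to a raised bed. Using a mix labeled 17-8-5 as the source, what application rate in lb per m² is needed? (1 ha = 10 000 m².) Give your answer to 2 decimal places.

0.20 lb of product per sq m

Product per hectare = 158.64 / 8% = 1983 lb.
Convert to per m²: 1983 × 0.0001 = 0.1983 lb.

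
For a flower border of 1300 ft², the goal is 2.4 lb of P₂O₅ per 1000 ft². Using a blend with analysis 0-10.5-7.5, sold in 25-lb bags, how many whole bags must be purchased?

Product per 1000 ft² = 2.4 / 10.5% = 22.8571 lb.
Total product = 22.8571 × 1300 / 1000 = 29.7143 lb.
Bags = ⌈29.7143 / 25⌉ = 2.

2 bags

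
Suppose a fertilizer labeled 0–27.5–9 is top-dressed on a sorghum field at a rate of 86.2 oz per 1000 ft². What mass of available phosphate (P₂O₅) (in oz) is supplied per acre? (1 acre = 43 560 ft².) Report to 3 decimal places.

P₂O₅ per 1000 ft² = 86.2 × 27.5% = 23.705 oz.
Convert to per acre: 23.705 × 43.56 = 1032.5898 oz.

1032.590 oz P₂O₅ per acre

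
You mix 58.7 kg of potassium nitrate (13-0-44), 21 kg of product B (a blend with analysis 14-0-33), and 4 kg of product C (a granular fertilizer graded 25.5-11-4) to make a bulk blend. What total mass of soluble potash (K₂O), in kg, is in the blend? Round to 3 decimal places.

32.918 kg K₂O

K₂O mass = 44%×58.7 + 33%×21 + 4%×4 = 32.918 kg.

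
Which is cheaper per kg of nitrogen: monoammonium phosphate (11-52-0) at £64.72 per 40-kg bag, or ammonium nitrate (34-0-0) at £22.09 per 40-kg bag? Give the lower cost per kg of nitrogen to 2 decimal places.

monoammonium phosphate: N per bag = 40 × 11% = 4.4 kg; cost = 64.72 / 4.4 = £14.7091/kg N.
ammonium nitrate: N per bag = 40 × 34% = 13.6 kg; cost = 22.09 / 13.6 = £1.6243/kg N.
ammonium nitrate is cheaper.

£1.62 per kg N (ammonium nitrate)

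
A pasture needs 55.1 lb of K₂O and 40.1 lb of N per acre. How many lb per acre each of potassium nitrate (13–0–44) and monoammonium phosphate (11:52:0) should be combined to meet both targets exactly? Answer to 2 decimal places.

125.23 lb potassium nitrate, 216.55 lb monoammonium phosphate

Per-acre balance (a = potassium nitrate, b = monoammonium phosphate):
K₂O: 0.44·a + 0·b = 55.1
N: 0.13·a + 0.11·b = 40.1
Eliminate b: (row1) − 0/0.11·(row2) → 0.44·a = 55.1, so a = 125.227.
Then b = (40.1 − 0.13·125.227) / 0.11 = 216.5496.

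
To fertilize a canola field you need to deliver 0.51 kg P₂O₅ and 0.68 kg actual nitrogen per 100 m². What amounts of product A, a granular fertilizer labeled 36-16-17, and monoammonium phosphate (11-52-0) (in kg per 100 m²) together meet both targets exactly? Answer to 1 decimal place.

With a, b = kg per 100 m² of product A and monoammonium phosphate:
P₂O₅: 0.16·a + 0.52·b = 0.51
N: 0.36·a + 0.11·b = 0.68
Eliminate a: (row1) − 0.16/0.36·(row2) → 0.471111·b = 0.207778, so b = 0.441038.
Back-substitute: a = (0.51 − 0.52·0.441038) / 0.16 = 1.75413.

1.8 kg product A, 0.4 kg monoammonium phosphate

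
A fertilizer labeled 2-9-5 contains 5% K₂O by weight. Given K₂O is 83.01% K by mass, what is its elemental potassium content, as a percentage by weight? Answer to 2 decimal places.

4.15% K

%K = 5 × 0.8301 = 4.1505%.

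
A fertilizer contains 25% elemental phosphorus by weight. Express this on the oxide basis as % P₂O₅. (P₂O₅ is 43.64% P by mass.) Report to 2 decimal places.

%P₂O₅ = 25 / 0.4364 = 57.2869%.

57.29% P₂O₅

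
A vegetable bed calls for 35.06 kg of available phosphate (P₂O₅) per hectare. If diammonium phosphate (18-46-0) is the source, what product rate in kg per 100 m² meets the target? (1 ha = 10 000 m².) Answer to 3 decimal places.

0.762 kg of product per hundred sq m

Product per hectare = 35.06 / 46% = 76.2174 kg.
Convert to per 100 m²: 76.2174 × 0.01 = 0.762174 kg.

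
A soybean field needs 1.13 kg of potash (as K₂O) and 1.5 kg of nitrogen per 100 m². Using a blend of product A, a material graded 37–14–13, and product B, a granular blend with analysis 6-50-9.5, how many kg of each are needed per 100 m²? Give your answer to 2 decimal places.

2.73 kg product A, 8.16 kg product B

With a, b = kg per 100 m² of product A and product B:
K₂O: 0.13·a + 0.095·b = 1.13
N: 0.37·a + 0.06·b = 1.5
Solving simultaneously: a = 2.73126, b = 8.15722.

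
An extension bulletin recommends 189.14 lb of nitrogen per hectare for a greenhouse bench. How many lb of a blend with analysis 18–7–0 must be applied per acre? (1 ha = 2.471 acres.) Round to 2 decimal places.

425.24 lb of product per acre

Product per hectare = 189.14 / 18% = 1050.78 lb.
Convert to per acre: 1050.78 × 0.404694 = 425.244 lb.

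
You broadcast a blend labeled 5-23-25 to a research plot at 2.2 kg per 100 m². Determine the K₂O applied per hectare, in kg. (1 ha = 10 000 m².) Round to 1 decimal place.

55.0 kg K₂O per hectare

K₂O per 100 m² = 2.2 × 25% = 0.55 kg.
Convert to per hectare: 0.55 × 100 = 55 kg.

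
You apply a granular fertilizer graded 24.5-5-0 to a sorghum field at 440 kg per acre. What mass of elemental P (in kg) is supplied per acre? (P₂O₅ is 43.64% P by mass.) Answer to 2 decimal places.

9.60 kg P per acre

P₂O₅ per acre = 440 × 5% = 22 kg.
Elemental P = 22 × 0.4364 = 9.6008 kg per acre.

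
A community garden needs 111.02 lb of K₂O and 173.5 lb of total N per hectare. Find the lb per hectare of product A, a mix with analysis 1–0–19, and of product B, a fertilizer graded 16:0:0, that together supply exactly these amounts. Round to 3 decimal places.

584.316 lb product A, 1047.855 lb product B

Let a = lb of product A, b = lb of product B (per hectare).
K₂O: 0.19·a + 0·b = 111.02
N: 0.01·a + 0.16·b = 173.5
Solving simultaneously: a = 584.3158, b = 1047.8553.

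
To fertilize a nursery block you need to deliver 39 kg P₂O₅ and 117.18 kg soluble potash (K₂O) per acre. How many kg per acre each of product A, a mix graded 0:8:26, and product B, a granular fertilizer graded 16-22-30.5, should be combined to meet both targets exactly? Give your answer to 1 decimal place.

423.3 kg product A, 23.3 kg product B

Let a = kg of product A, b = kg of product B (per acre).
P₂O₅: 0.08·a + 0.22·b = 39
K₂O: 0.26·a + 0.305·b = 117.18
Eliminate a: (row1) − 0.08/0.26·(row2) → 0.126154·b = 2.94462, so b = 23.3415.
Back-substitute: a = (39 − 0.22·23.3415) / 0.08 = 423.311.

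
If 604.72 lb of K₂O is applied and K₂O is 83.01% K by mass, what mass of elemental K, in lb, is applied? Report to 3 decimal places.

K = 604.72 × 0.8301 = 501.9781 lb.

501.978 lb K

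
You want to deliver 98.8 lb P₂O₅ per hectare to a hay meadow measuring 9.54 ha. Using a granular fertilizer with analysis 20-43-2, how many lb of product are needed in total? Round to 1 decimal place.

Product per hectare = 98.8 / 43% = 229.767 lb.
Total product = 229.767 × 9.54 = 2191.98 lb.

2192.0 lb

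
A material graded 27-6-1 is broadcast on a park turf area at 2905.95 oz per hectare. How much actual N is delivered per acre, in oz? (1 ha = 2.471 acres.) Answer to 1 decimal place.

nitrogen per hectare = 2905.95 × 27% = 784.606 oz.
Convert to per acre: 784.606 × 0.404694 = 317.526 oz.

317.5 oz N per acre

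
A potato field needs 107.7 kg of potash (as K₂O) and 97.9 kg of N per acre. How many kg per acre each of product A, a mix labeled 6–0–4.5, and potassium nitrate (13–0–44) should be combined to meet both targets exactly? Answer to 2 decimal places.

1414.84 kg product A, 100.07 kg potassium nitrate

With a, b = kg per acre of product A and potassium nitrate:
K₂O: 0.045·a + 0.44·b = 107.7
N: 0.06·a + 0.13·b = 97.9
Eliminate b: (row1) − 0.44/0.13·(row2) → -0.158077·a = -223.654, so a = 1414.842.
Then b = (97.9 − 0.06·1414.842) / 0.13 = 100.073.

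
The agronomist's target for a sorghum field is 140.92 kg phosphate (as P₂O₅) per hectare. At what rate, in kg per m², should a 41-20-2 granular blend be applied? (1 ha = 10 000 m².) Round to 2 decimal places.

Product per hectare = 140.92 / 20% = 704.6 kg.
Convert to per m²: 704.6 × 0.0001 = 0.07046 kg.

0.07 kg of product per sq m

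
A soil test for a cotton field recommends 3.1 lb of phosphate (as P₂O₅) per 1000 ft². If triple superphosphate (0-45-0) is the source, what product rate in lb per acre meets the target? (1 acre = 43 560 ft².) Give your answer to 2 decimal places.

300.08 lb of product per acre

Product per 1000 ft² = 3.1 / 45% = 6.88889 lb.
Convert to per acre: 6.88889 × 43.56 = 300.08 lb.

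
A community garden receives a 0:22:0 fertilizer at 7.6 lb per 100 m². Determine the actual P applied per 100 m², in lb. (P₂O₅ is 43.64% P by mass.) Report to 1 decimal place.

P₂O₅ per 100 m² = 7.6 × 22% = 1.672 lb.
Elemental P = 1.672 × 0.4364 = 0.729661 lb per 100 m².

0.7 lb P per hundred sq m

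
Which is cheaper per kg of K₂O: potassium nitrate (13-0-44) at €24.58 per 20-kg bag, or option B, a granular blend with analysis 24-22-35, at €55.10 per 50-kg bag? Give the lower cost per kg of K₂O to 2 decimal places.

potassium nitrate: K₂O per bag = 20 × 44% = 8.8 kg; cost = 24.58 / 8.8 = €2.7932/kg K₂O.
option B: K₂O per bag = 50 × 35% = 17.5 kg; cost = 55.10 / 17.5 = €3.1486/kg K₂O.
potassium nitrate is cheaper.

€2.79 per kg K₂O (potassium nitrate)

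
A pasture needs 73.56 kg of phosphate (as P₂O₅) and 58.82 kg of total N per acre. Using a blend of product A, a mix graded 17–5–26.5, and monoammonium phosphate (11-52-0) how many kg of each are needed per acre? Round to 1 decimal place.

271.3 kg product A, 115.4 kg monoammonium phosphate

Let a = kg of product A, b = kg of monoammonium phosphate (per acre).
P₂O₅: 0.05·a + 0.52·b = 73.56
N: 0.17·a + 0.11·b = 58.82
Eliminate a: (row1) − 0.05/0.17·(row2) → 0.487647·b = 56.26, so b = 115.37.
Back-substitute: a = (73.56 − 0.52·115.37) / 0.05 = 271.349.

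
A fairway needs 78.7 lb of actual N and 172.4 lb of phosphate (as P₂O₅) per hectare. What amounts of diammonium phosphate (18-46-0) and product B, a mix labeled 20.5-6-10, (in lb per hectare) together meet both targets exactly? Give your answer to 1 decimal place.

366.7 lb diammonium phosphate, 61.9 lb product B

Let a = lb of diammonium phosphate, b = lb of product B (per hectare).
N: 0.18·a + 0.205·b = 78.7
P₂O₅: 0.46·a + 0.06·b = 172.4
Solving simultaneously: a = 366.707, b = 61.9162.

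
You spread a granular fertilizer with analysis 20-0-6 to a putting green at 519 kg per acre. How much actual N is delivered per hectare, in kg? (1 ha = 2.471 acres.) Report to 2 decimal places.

256.49 kg N per hectare

nitrogen per acre = 519 × 20% = 103.8 kg.
Convert to per hectare: 103.8 × 2.471 = 256.4898 kg.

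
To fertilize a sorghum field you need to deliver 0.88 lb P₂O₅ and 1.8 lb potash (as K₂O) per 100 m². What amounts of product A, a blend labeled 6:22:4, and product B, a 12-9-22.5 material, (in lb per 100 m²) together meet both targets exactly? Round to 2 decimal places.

0.78 lb product A, 7.86 lb product B

Let a = lb of product A, b = lb of product B (per 100 m²).
P₂O₅: 0.22·a + 0.09·b = 0.88
K₂O: 0.04·a + 0.225·b = 1.8
Eliminate a: (row1) − 0.22/0.04·(row2) → -1.1475·b = -9.02, so b = 7.86057.
Back-substitute: a = (0.88 − 0.09·7.86057) / 0.22 = 0.784314.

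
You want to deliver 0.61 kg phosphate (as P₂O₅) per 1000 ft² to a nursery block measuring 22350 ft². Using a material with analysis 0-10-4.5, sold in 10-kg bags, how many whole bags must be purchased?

14 bags

Product per 1000 ft² = 0.61 / 10% = 6.1 kg.
Total product = 6.1 × 22350 / 1000 = 136.335 kg.
Bags = ⌈136.335 / 10⌉ = 14.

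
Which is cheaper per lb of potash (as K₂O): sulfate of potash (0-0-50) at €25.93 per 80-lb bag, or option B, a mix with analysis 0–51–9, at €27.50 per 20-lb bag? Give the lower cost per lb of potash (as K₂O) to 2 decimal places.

sulfate of potash: K₂O per bag = 80 × 50% = 40 lb; cost = 25.93 / 40 = €0.6482/lb K₂O.
option B: K₂O per bag = 20 × 9% = 1.8 lb; cost = 27.50 / 1.8 = €15.2778/lb K₂O.
sulfate of potash is cheaper.

€0.65 per lb K₂O (sulfate of potash)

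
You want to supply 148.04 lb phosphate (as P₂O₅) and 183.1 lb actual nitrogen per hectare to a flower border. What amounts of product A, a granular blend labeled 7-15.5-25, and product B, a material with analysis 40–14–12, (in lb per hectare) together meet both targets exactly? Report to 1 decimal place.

643.3 lb product A, 345.2 lb product B

With a, b = lb per hectare of product A and product B:
P₂O₅: 0.155·a + 0.14·b = 148.04
N: 0.07·a + 0.4·b = 183.1
Eliminate b: (row1) − 0.14/0.4·(row2) → 0.1305·a = 83.955, so a = 643.333.
Then b = (183.1 − 0.07·643.333) / 0.4 = 345.167.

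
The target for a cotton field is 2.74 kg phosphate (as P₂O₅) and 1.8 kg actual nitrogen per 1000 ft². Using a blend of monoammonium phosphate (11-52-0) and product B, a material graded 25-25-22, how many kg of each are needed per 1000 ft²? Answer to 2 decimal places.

With a, b = kg per 1000 ft² of monoammonium phosphate and product B:
P₂O₅: 0.52·a + 0.25·b = 2.74
N: 0.11·a + 0.25·b = 1.8
Solving simultaneously: a = 2.29268, b = 6.19122.

2.29 kg monoammonium phosphate, 6.19 kg product B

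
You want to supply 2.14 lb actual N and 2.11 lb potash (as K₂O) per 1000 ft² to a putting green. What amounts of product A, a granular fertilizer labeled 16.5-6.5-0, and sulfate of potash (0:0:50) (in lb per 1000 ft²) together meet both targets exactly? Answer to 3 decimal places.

Let a = lb of product A, b = lb of sulfate of potash (per 1000 ft²).
N: 0.165·a + 0·b = 2.14
K₂O: 0·a + 0.5·b = 2.11
Solving simultaneously: a = 12.9697, b = 4.22.

12.970 lb product A, 4.220 lb sulfate of potash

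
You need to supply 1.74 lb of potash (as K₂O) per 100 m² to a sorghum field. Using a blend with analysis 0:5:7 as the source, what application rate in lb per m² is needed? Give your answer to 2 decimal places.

0.25 lb of product per sq m

Product per 100 m² = 1.74 / 7% = 24.8571 lb.
Convert to per m²: 24.8571 × 0.01 = 0.248571 lb.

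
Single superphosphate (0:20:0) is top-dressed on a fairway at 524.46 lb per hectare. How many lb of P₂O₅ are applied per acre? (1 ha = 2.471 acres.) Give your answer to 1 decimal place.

42.4 lb P₂O₅ per acre

P₂O₅ per hectare = 524.46 × 20% = 104.892 lb.
Convert to per acre: 104.892 × 0.404694 = 42.4492 lb.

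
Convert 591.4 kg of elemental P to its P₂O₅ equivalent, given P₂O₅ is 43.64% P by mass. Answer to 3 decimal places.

1355.179 kg P₂O₅

P₂O₅ = 591.4 / 0.4364 = 1355.1787 kg.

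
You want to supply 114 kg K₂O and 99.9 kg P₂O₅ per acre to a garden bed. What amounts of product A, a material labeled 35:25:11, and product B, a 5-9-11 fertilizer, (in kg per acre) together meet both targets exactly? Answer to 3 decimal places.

With a, b = kg per acre of product A and product B:
K₂O: 0.11·a + 0.11·b = 114
P₂O₅: 0.25·a + 0.09·b = 99.9
Solving simultaneously: a = 41.42045, b = 994.9432.

41.420 kg product A, 994.943 kg product B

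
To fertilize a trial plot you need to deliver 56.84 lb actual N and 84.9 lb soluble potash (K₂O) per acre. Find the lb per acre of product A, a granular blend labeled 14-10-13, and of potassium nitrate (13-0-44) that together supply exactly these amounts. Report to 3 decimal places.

Let a = lb of product A, b = lb of potassium nitrate (per acre).
N: 0.14·a + 0.13·b = 56.84
K₂O: 0.13·a + 0.44·b = 84.9
Eliminate a: (row1) − 0.14/0.13·(row2) → -0.343846·b = -34.5908, so b = 100.5996.
Back-substitute: a = (56.84 − 0.13·100.5996) / 0.14 = 312.5861.

312.586 lb product A, 100.600 lb potassium nitrate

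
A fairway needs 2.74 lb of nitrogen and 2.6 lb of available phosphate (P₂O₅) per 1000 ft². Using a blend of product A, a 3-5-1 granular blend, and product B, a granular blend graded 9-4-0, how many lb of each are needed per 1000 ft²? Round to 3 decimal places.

With a, b = lb per 1000 ft² of product A and product B:
N: 0.03·a + 0.09·b = 2.74
P₂O₅: 0.05·a + 0.04·b = 2.6
From row1: a = (2.74 − 0.09·b) / 0.03.
Into row2: 0.05·(2.74 − 0.09·b)/0.03 + 0.04·b = 2.6 → b = 17.8788, a = 37.69697.

37.697 lb product A, 17.879 lb product B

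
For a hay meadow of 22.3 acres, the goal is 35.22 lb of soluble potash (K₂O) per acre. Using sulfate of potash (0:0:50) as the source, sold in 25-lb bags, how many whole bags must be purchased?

63 bags

Product per acre = 35.22 / 50% = 70.44 lb.
Total product = 70.44 × 22.3 = 1570.81 lb.
Bags = ⌈1570.81 / 25⌉ = 63.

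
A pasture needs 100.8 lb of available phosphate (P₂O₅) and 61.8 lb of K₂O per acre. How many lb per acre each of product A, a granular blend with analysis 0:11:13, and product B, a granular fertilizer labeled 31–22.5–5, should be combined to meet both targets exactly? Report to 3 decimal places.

373.263 lb product A, 265.516 lb product B

Per-acre balance (a = product A, b = product B):
P₂O₅: 0.11·a + 0.225·b = 100.8
K₂O: 0.13·a + 0.05·b = 61.8
From row1: a = (100.8 − 0.225·b) / 0.11.
Into row2: 0.13·(100.8 − 0.225·b)/0.11 + 0.05·b = 61.8 → b = 265.5158, a = 373.2632.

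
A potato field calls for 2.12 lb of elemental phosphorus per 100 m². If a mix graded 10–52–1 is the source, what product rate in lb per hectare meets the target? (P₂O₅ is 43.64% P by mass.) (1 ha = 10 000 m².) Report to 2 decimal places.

934.22 lb of product per hectare

As P₂O₅: 2.12 / 0.4364 = 4.85793 lb per 100 m².
Product per 100 m² = 4.85793 / 52% = 9.34217 lb.
Convert to per hectare: 9.34217 × 100 = 934.217 lb.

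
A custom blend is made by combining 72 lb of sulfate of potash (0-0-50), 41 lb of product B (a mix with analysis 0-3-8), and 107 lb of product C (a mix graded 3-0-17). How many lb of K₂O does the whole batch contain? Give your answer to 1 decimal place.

K₂O mass = 50%×72 + 8%×41 + 17%×107 = 57.47 lb.

57.5 lb K₂O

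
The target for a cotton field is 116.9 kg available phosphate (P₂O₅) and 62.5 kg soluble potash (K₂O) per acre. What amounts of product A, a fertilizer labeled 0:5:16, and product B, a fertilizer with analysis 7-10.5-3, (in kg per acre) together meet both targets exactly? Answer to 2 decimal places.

199.71 kg product A, 1018.24 kg product B

Let a = kg of product A, b = kg of product B (per acre).
P₂O₅: 0.05·a + 0.105·b = 116.9
K₂O: 0.16·a + 0.03·b = 62.5
From row1: a = (116.9 − 0.105·b) / 0.05.
Into row2: 0.16·(116.9 − 0.105·b)/0.05 + 0.03·b = 62.5 → b = 1018.235, a = 199.706.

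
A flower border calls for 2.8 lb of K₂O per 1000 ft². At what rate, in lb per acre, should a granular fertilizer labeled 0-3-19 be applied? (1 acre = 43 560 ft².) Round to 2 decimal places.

641.94 lb of product per acre

Product per 1000 ft² = 2.8 / 19% = 14.7368 lb.
Convert to per acre: 14.7368 × 43.56 = 641.937 lb.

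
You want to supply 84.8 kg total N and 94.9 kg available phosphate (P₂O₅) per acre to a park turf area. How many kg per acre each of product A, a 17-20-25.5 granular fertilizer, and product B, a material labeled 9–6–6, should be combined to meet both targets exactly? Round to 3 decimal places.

Let a = kg of product A, b = kg of product B (per acre).
N: 0.17·a + 0.09·b = 84.8
P₂O₅: 0.2·a + 0.06·b = 94.9
Eliminate a: (row1) − 0.17/0.2·(row2) → 0.039·b = 4.135, so b = 106.0256.
Back-substitute: a = (84.8 − 0.09·106.0256) / 0.17 = 442.6923.

442.692 kg product A, 106.026 kg product B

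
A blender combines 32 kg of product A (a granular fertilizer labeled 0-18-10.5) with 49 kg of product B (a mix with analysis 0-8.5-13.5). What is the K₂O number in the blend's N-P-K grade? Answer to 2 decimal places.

12.31% K₂O

Total mass = 32 + 49 = 81 kg.
K₂O mass = 10.5%×32 + 13.5%×49 = 9.975 kg.
% K₂O = 9.975 / 81 = 12.3148%.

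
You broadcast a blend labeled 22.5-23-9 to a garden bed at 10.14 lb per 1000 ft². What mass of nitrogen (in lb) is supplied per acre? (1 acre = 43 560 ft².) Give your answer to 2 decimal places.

nitrogen per 1000 ft² = 10.14 × 22.5% = 2.2815 lb.
Convert to per acre: 2.2815 × 43.56 = 99.3821 lb.

99.38 lb N per acre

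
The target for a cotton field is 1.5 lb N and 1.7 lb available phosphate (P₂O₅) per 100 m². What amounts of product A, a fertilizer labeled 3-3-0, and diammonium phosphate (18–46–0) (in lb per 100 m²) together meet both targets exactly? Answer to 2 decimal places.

Let a = lb of product A, b = lb of diammonium phosphate (per 100 m²).
N: 0.03·a + 0.18·b = 1.5
P₂O₅: 0.03·a + 0.46·b = 1.7
Eliminate a: (row1) − 0.03/0.03·(row2) → -0.28·b = -0.2, so b = 0.714286.
Back-substitute: a = (1.5 − 0.18·0.714286) / 0.03 = 45.7143.

45.71 lb product A, 0.71 lb diammonium phosphate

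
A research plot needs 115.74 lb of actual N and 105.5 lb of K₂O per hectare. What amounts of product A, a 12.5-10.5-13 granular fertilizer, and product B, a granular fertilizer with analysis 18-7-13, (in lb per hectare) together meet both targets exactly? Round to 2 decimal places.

Per-hectare balance (a = product A, b = product B):
N: 0.125·a + 0.18·b = 115.74
K₂O: 0.13·a + 0.13·b = 105.5
Eliminate b: (row1) − 0.18/0.13·(row2) → -0.055·a = -30.3369, so a = 551.5804.
Then b = (105.5 − 0.13·551.5804) / 0.13 = 259.958.

551.58 lb product A, 259.96 lb product B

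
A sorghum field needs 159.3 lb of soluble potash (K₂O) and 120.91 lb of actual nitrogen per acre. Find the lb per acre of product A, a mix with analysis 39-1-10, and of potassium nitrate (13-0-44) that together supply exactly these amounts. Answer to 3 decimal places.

204.864 lb product A, 315.485 lb potassium nitrate

Let a = lb of product A, b = lb of potassium nitrate (per acre).
K₂O: 0.1·a + 0.44·b = 159.3
N: 0.39·a + 0.13·b = 120.91
Eliminate a: (row1) − 0.1/0.39·(row2) → 0.406667·b = 128.297, so b = 315.485498.
Back-substitute: a = (159.3 − 0.44·315.485498) / 0.1 = 204.8638.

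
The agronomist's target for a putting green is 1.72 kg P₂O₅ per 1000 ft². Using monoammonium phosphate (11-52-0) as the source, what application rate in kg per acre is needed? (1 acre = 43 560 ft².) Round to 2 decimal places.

144.08 kg of product per acre

Product per 1000 ft² = 1.72 / 52% = 3.30769 kg.
Convert to per acre: 3.30769 × 43.56 = 144.083 kg.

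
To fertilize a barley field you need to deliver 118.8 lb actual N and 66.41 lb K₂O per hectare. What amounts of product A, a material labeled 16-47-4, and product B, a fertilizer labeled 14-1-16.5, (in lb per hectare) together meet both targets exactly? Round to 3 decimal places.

495.413 lb product A, 282.385 lb product B

With a, b = lb per hectare of product A and product B:
N: 0.16·a + 0.14·b = 118.8
K₂O: 0.04·a + 0.165·b = 66.41
Solving simultaneously: a = 495.41346, b = 282.3846.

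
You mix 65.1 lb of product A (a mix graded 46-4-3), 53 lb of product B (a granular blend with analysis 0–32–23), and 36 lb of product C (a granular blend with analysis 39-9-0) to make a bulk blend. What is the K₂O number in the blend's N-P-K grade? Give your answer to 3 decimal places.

Total mass = 65.1 + 53 + 36 = 154.1 lb.
K₂O mass = 3%×65.1 + 23%×53 + 0%×36 = 14.143 lb.
% K₂O = 14.143 / 154.1 = 9.17781%.

9.178% K₂O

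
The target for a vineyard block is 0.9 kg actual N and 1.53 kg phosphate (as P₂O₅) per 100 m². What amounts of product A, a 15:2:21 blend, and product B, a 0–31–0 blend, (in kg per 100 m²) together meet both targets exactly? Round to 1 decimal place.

With a, b = kg per 100 m² of product A and product B:
N: 0.15·a + 0·b = 0.9
P₂O₅: 0.02·a + 0.31·b = 1.53
From row1: a = (0.9 − 0·b) / 0.15.
Into row2: 0.02·(0.9 − 0·b)/0.15 + 0.31·b = 1.53 → b = 4.54839, a = 6.

6.0 kg product A, 4.5 kg product B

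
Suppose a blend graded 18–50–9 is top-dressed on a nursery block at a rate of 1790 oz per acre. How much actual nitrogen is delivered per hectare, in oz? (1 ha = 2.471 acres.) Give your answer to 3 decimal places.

nitrogen per acre = 1790 × 18% = 322.2 oz.
Convert to per hectare: 322.2 × 2.471 = 796.1562 oz.

796.156 oz N per hectare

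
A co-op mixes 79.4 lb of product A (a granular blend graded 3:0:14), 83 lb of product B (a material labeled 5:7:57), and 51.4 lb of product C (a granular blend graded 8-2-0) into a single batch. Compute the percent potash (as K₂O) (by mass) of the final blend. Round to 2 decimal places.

27.33% K₂O

Total mass = 79.4 + 83 + 51.4 = 213.8 lb.
K₂O mass = 14%×79.4 + 57%×83 + 0%×51.4 = 58.426 lb.
% K₂O = 58.426 / 213.8 = 27.3274%.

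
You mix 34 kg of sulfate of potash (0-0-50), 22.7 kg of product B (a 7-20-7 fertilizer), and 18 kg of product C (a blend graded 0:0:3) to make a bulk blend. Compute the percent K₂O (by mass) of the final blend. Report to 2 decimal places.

Total mass = 34 + 22.7 + 18 = 74.7 kg.
K₂O mass = 50%×34 + 7%×22.7 + 3%×18 = 19.129 kg.
% K₂O = 19.129 / 74.7 = 25.6078%.

25.61% K₂O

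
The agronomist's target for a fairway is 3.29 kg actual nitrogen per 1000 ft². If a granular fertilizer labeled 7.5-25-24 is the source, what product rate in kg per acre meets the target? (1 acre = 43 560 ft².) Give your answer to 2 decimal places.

1910.83 kg of product per acre

Product per 1000 ft² = 3.29 / 7.5% = 43.8667 kg.
Convert to per acre: 43.8667 × 43.56 = 1910.832 kg.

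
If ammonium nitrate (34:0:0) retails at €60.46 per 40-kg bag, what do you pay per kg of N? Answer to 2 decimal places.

€4.45 per kg N

N in bag = 40 × 34% = 13.6 kg.
Cost per kg N = €60.46 / 13.6 = €4.4456.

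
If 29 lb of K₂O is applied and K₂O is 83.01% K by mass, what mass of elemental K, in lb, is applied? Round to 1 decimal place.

K = 29 × 0.8301 = 24.0729 lb.

24.1 lb K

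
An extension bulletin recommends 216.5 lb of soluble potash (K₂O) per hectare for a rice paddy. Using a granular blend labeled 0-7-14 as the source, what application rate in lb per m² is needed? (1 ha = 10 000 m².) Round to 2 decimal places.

Product per hectare = 216.5 / 14% = 1546.43 lb.
Convert to per m²: 1546.43 × 0.0001 = 0.154643 lb.

0.15 lb of product per sq m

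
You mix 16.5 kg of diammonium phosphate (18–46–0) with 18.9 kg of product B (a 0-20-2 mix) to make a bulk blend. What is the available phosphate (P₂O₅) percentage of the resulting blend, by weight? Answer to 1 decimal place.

32.1% P₂O₅

Total mass = 16.5 + 18.9 = 35.4 kg.
P₂O₅ mass = 46%×16.5 + 20%×18.9 = 11.37 kg.
% P₂O₅ = 11.37 / 35.4 = 32.1186%.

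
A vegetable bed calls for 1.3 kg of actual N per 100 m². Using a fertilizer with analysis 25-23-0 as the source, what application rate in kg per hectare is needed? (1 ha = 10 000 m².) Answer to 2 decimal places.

Product per 100 m² = 1.3 / 25% = 5.2 kg.
Convert to per hectare: 5.2 × 100 = 520 kg.

520.00 kg of product per hectare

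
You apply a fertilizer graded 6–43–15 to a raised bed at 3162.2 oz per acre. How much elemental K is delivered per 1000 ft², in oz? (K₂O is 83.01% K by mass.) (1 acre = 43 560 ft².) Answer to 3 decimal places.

9.039 oz K per thousand sq ft

K₂O per acre = 3162.2 × 15% = 474.33 oz.
Elemental K = 474.33 × 0.8301 = 393.741 oz per acre.
Convert to per 1000 ft²: 393.741 × 0.0229568 = 9.03906 oz.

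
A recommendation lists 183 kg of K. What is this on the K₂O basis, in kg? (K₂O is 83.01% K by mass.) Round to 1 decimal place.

220.5 kg K₂O

K₂O = 183 / 0.8301 = 220.455 kg.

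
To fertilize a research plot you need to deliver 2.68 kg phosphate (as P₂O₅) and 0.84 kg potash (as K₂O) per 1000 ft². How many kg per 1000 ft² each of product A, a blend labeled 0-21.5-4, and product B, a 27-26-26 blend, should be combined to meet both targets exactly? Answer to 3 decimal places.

Let a = kg of product A, b = kg of product B (per 1000 ft²).
P₂O₅: 0.215·a + 0.26·b = 2.68
K₂O: 0.04·a + 0.26·b = 0.84
From row1: a = (2.68 − 0.26·b) / 0.215.
Into row2: 0.04·(2.68 − 0.26·b)/0.215 + 0.26·b = 0.84 → b = 1.61319, a = 10.5143.

10.514 kg product A, 1.613 kg product B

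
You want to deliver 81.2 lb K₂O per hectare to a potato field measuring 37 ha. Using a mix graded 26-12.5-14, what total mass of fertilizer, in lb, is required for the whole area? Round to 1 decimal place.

21460.0 lb

Product per hectare = 81.2 / 14% = 580 lb.
Total product = 580 × 37 = 21460 lb.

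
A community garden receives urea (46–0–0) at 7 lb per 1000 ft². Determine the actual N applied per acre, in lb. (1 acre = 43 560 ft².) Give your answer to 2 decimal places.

nitrogen per 1000 ft² = 7 × 46% = 3.22 lb.
Convert to per acre: 3.22 × 43.56 = 140.263 lb.

140.26 lb N per acre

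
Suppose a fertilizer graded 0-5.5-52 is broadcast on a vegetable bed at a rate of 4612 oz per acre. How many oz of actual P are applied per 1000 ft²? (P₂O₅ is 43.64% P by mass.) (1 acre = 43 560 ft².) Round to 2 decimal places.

2.54 oz P per thousand sq ft

P₂O₅ per acre = 4612 × 5.5% = 253.66 oz.
Elemental P = 253.66 × 0.4364 = 110.697 oz per acre.
Convert to per 1000 ft²: 110.697 × 0.0229568 = 2.54126 oz.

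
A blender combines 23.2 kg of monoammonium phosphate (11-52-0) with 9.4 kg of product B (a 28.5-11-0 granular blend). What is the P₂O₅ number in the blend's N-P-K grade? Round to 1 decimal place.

Total mass = 23.2 + 9.4 = 32.6 kg.
P₂O₅ mass = 52%×23.2 + 11%×9.4 = 13.098 kg.
% P₂O₅ = 13.098 / 32.6 = 40.1779%.

40.2% P₂O₅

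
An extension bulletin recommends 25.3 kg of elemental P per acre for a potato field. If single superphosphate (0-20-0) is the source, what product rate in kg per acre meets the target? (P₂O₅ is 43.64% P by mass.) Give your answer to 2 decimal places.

As P₂O₅: 25.3 / 0.4364 = 57.9743 kg per acre.
Product per acre = 57.9743 / 20% = 289.872 kg.

289.87 kg of product per acre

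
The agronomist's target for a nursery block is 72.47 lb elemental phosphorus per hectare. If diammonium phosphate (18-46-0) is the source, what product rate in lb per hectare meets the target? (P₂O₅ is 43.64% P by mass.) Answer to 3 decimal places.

361.007 lb of product per hectare

As P₂O₅: 72.47 / 0.4364 = 166.063 lb per hectare.
Product per hectare = 166.063 / 46% = 361.0071 lb.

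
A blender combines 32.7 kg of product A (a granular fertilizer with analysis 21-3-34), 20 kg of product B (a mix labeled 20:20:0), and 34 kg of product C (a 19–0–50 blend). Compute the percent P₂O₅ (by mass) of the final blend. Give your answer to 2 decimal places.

Total mass = 32.7 + 20 + 34 = 86.7 kg.
P₂O₅ mass = 3%×32.7 + 20%×20 + 0%×34 = 4.981 kg.
% P₂O₅ = 4.981 / 86.7 = 5.7451%.

5.75% P₂O₅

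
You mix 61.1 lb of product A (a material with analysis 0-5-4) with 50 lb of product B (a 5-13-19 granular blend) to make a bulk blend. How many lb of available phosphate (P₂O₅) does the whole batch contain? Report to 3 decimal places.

9.555 lb P₂O₅

P₂O₅ mass = 5%×61.1 + 13%×50 = 9.555 lb.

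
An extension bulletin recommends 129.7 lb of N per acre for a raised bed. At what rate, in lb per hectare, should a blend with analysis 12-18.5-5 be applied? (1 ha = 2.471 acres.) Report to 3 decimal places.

2670.739 lb of product per hectare

Product per acre = 129.7 / 12% = 1080.83 lb.
Convert to per hectare: 1080.83 × 2.471 = 2670.7392 lb.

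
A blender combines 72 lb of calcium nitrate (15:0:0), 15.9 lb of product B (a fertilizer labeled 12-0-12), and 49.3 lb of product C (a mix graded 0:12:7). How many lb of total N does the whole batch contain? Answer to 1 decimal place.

N mass = 15%×72 + 12%×15.9 + 0%×49.3 = 12.708 lb.

12.7 lb N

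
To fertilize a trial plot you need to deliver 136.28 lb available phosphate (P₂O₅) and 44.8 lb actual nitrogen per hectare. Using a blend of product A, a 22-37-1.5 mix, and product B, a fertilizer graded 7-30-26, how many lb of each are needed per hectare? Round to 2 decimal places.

97.27 lb product A, 334.30 lb product B

Per-hectare balance (a = product A, b = product B):
P₂O₅: 0.37·a + 0.3·b = 136.28
N: 0.22·a + 0.07·b = 44.8
Eliminate b: (row1) − 0.3/0.07·(row2) → -0.572857·a = -55.72, so a = 97.2668.
Then b = (44.8 − 0.22·97.2668) / 0.07 = 334.304.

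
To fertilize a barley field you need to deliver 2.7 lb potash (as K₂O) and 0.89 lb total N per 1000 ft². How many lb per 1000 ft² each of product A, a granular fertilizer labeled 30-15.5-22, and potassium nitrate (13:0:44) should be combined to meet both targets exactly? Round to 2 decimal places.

With a, b = lb per 1000 ft² of product A and potassium nitrate:
K₂O: 0.22·a + 0.44·b = 2.7
N: 0.3·a + 0.13·b = 0.89
From row1: a = (2.7 − 0.44·b) / 0.22.
Into row2: 0.3·(2.7 − 0.44·b)/0.22 + 0.13·b = 0.89 → b = 5.94004, a = 0.39265.

0.39 lb product A, 5.94 lb potassium nitrate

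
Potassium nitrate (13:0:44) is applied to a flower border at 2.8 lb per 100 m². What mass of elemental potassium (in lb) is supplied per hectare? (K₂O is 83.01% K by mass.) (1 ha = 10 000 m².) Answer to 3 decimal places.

K₂O per 100 m² = 2.8 × 44% = 1.232 lb.
Elemental K = 1.232 × 0.8301 = 1.02268 lb per 100 m².
Convert to per hectare: 1.02268 × 100 = 102.2683 lb.

102.268 lb K per hectare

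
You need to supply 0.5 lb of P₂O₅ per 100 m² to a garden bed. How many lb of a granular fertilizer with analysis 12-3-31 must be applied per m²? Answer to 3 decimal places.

0.167 lb of product per sq m

Product per 100 m² = 0.5 / 3% = 16.6667 lb.
Convert to per m²: 16.6667 × 0.01 = 0.166667 lb.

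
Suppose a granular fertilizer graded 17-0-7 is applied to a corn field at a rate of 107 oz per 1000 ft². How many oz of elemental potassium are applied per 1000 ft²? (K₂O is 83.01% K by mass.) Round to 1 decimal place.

6.2 oz K per thousand sq ft

K₂O per 1000 ft² = 107 × 7% = 7.49 oz.
Elemental K = 7.49 × 0.8301 = 6.21745 oz per 1000 ft².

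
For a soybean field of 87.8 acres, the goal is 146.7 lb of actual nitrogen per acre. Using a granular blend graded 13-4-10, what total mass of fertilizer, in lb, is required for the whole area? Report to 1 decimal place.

Product per acre = 146.7 / 13% = 1128.46 lb.
Total product = 1128.46 × 87.8 = 99078.92 lb.

99078.9 lb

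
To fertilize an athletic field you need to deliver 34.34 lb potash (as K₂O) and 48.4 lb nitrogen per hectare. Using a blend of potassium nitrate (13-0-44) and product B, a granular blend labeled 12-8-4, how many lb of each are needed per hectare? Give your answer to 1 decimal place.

Let a = lb of potassium nitrate, b = lb of product B (per hectare).
K₂O: 0.44·a + 0.04·b = 34.34
N: 0.13·a + 0.12·b = 48.4
From row1: a = (34.34 − 0.04·b) / 0.44.
Into row2: 0.13·(34.34 − 0.04·b)/0.44 + 0.12·b = 48.4 → b = 353.609, a = 45.8992.

45.9 lb potassium nitrate, 353.6 lb product B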